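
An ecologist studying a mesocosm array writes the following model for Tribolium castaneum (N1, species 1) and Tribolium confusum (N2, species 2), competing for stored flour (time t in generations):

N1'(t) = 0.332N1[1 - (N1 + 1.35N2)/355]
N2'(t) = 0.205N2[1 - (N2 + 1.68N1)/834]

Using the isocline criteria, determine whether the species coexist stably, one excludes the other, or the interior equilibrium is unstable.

species 2 excludes species 1

Compare the nullcline intercepts: K1/α12 = 355/1.35 = 263 < K2 = 834; K2/α21 = 834/1.68 = 496 > K1 = 355.
Since the inequalities point opposite ways, species 2 can invade but species 1 cannot.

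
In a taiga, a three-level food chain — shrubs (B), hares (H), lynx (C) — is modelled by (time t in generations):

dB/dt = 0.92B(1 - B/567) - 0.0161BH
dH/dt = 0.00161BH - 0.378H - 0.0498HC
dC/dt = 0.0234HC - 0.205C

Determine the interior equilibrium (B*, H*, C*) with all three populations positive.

From dC/dt = 0: 0.0234H* = 0.205, so H* = 8.76.
From dB/dt = 0: 0.92(1 - B*/567) = 0.0161·8.76, giving B* = 567·(1 - 0.153) = 480.
From dH/dt = 0: 0.00161·480 - 0.378 = 0.0498C*, so C* = 0.395/0.0498 = 7.93.

B* ≈ 480, H* ≈ 8.76, C* ≈ 7.93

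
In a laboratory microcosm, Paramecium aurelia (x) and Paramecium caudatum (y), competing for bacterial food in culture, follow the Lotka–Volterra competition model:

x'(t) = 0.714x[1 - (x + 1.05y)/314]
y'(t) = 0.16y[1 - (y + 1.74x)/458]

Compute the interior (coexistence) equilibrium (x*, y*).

x* ≈ 202, y* ≈ 107

Setting both brackets to zero gives the nullclines x + 1.05y = 314 and 1.74x + y = 458.
Substituting y = 458 - 1.74x into the first: x(1 - 1.05·1.74) = 314 - 1.05·458.
So x* = -167/-0.827 = 202, and then y* = 458 - 1.74·202 = 107.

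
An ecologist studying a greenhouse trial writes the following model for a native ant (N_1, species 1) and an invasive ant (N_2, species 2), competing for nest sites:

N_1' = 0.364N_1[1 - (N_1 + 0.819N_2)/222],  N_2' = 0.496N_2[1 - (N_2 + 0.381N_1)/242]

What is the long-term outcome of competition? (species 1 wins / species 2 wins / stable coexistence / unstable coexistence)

Compare the nullcline intercepts: K1/α12 = 222/0.819 = 271 > K2 = 242; K2/α21 = 242/0.381 = 635 > K1 = 222.
Since both inequalities hold, each species can invade when rare, so the interior equilibrium is stable.

stable coexistence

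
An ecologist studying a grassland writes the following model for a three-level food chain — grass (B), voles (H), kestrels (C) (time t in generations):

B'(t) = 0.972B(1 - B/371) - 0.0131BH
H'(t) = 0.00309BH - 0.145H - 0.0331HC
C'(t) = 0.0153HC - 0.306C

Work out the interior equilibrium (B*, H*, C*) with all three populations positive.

From dC/dt = 0: 0.0153H* = 0.306, so H* = 20.
From dB/dt = 0: 0.972(1 - B*/371) = 0.0131·20, giving B* = 371·(1 - 0.27) = 271.
From dH/dt = 0: 0.00309·271 - 0.145 = 0.0331C*, so C* = 0.692/0.0331 = 20.9.

B* ≈ 271, H* ≈ 20, C* ≈ 20.9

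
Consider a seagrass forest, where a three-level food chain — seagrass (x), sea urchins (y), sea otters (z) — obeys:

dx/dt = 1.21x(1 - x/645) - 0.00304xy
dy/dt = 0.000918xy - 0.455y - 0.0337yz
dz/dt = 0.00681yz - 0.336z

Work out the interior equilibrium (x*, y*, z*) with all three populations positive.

x* ≈ 565, y* ≈ 49.3, z* ≈ 1.89

From dz/dt = 0: 0.00681y* = 0.336, so y* = 49.3.
From dx/dt = 0: 1.21(1 - x*/645) = 0.00304·49.3, giving x* = 645·(1 - 0.124) = 565.
From dy/dt = 0: 0.000918·565 - 0.455 = 0.0337z*, so z* = 0.0637/0.0337 = 1.89.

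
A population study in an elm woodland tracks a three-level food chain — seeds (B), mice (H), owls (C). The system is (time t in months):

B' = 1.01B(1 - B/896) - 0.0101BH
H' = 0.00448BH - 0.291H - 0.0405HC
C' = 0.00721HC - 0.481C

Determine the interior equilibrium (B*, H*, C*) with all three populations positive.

B* ≈ 298, H* ≈ 66.7, C* ≈ 25.8

From dC/dt = 0: 0.00721H* = 0.481, so H* = 66.7.
From dB/dt = 0: 1.01(1 - B*/896) = 0.0101·66.7, giving B* = 896·(1 - 0.667) = 298.
From dH/dt = 0: 0.00448·298 - 0.291 = 0.0405C*, so C* = 1.05/0.0405 = 25.8.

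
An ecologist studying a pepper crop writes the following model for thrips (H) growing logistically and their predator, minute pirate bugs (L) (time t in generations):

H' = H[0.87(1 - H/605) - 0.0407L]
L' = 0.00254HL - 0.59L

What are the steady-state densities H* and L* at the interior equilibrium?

H* ≈ 232, L* ≈ 13.2

From dL/dt = 0 with L > 0: 0.00254H* = 0.59, so H* = 232.
Substitute into dH/dt = 0: 0.87(1 - 232/605) = 0.0407L*.
The bracket is 0.616, giving L* = 0.536/0.0407 = 13.2.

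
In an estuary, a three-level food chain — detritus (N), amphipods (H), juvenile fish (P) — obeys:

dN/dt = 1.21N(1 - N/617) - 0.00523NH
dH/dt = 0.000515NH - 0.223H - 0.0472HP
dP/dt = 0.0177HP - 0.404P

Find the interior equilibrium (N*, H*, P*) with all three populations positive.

From dP/dt = 0: 0.0177H* = 0.404, so H* = 22.8.
From dN/dt = 0: 1.21(1 - N*/617) = 0.00523·22.8, giving N* = 617·(1 - 0.0987) = 556.
From dH/dt = 0: 0.000515·556 - 0.223 = 0.0472P*, so P* = 0.0634/0.0472 = 1.34.

N* ≈ 556, H* ≈ 22.8, P* ≈ 1.34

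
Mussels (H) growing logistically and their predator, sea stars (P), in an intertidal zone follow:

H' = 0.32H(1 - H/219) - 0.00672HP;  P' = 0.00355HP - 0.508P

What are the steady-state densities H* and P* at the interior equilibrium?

From dP/dt = 0 with P > 0: 0.00355H* = 0.508, so H* = 143.
Substitute into dH/dt = 0: 0.32(1 - 143/219) = 0.00672P*.
The bracket is 0.347, giving P* = 0.111/0.00672 = 16.5.

H* ≈ 143, P* ≈ 16.5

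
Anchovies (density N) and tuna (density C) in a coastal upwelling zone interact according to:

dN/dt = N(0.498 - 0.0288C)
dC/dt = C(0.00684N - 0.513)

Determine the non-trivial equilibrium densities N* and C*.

Set dC/dt = 0 with C > 0: 0.00684N - 0.513 = 0, so N* = 0.513/0.00684 = 75.
Set dN/dt = 0 with N > 0: 0.498 - 0.0288C = 0, so C* = 0.498/0.0288 = 17.3.

N* ≈ 75, C* ≈ 17.3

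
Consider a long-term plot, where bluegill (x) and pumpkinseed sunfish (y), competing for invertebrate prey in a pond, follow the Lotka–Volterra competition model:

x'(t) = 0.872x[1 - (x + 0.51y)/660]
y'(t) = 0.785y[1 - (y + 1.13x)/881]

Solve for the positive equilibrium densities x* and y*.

Setting both brackets to zero gives the nullclines x + 0.51y = 660 and 1.13x + y = 881.
Substituting y = 881 - 1.13x into the first: x(1 - 0.51·1.13) = 660 - 0.51·881.
So x* = 211/0.424 = 497, and then y* = 881 - 1.13·497 = 319.

x* ≈ 497, y* ≈ 319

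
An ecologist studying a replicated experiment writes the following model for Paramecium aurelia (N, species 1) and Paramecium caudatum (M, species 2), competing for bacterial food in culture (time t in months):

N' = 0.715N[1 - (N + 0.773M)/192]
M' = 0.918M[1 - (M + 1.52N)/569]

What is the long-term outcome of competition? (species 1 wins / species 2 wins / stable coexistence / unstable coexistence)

Compare the nullcline intercepts: K1/α12 = 192/0.773 = 248 < K2 = 569; K2/α21 = 569/1.52 = 374 > K1 = 192.
Since the inequalities point opposite ways, species 2 can invade but species 1 cannot.

species 2 excludes species 1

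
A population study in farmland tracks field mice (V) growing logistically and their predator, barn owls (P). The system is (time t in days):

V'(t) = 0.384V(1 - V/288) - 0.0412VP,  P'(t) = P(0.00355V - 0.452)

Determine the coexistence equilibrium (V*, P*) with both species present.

V* ≈ 127, P* ≈ 5.2

From dP/dt = 0 with P > 0: 0.00355V* = 0.452, so V* = 127.
Substitute into dV/dt = 0: 0.384(1 - 127/288) = 0.0412P*.
The bracket is 0.558, giving P* = 0.214/0.0412 = 5.2.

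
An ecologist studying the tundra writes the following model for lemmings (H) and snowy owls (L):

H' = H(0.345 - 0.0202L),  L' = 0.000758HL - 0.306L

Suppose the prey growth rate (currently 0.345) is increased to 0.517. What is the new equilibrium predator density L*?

At the interior fixed point, setting dH/dt = 0 with H > 0 fixes L* = (prey growth rate)/(HL coefficient) — independent of the other coefficients.
With the change, L* = 0.517/0.0202 = 25.6; it rises from 17.1.

L* ≈ 25.6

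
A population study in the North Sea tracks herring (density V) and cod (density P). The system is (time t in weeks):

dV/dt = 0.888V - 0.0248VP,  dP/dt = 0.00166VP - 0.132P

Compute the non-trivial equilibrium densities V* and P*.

Set dP/dt = 0 with P > 0: 0.00166V - 0.132 = 0, so V* = 0.132/0.00166 = 79.5.
Set dV/dt = 0 with V > 0: 0.888 - 0.0248P = 0, so P* = 0.888/0.0248 = 35.8.

V* ≈ 79.5, P* ≈ 35.8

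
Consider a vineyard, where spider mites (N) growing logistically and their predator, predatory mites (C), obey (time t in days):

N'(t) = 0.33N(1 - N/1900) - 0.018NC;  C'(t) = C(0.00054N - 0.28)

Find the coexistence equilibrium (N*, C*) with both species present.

N* ≈ 519, C* ≈ 13.3

From dC/dt = 0 with C > 0: 0.00054N* = 0.28, so N* = 519.
Substitute into dN/dt = 0: 0.33(1 - 519/1900) = 0.018C*.
The bracket is 0.727, giving C* = 0.24/0.018 = 13.3.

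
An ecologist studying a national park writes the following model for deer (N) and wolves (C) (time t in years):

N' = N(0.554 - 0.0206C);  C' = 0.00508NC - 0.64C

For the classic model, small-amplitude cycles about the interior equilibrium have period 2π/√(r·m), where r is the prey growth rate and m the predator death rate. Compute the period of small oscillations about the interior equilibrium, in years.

Here r = 0.554 and m = 0.64, so r·m = 0.355.
ω = √0.355 = 0.595 per year, hence T = 2π/ω ≈ 10.6 years.

T ≈ 10.6 years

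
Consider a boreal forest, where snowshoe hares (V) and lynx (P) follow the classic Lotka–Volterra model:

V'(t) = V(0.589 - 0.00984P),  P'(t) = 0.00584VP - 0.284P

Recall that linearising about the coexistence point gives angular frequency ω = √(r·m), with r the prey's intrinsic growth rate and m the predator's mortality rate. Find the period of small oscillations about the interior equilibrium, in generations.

T ≈ 15.4 generations

Here r = 0.589 and m = 0.284, so r·m = 0.167.
ω = √0.167 = 0.409 per generation, hence T = 2π/ω ≈ 15.4 generations.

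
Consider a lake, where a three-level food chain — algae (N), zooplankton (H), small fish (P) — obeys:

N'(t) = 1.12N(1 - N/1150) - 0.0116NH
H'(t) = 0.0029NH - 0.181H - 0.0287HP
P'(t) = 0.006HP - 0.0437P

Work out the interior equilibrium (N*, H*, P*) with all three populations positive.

N* ≈ 1060, H* ≈ 7.28, P* ≈ 101

From dP/dt = 0: 0.006H* = 0.0437, so H* = 7.28.
From dN/dt = 0: 1.12(1 - N*/1150) = 0.0116·7.28, giving N* = 1150·(1 - 0.0754) = 1060.
From dH/dt = 0: 0.0029·1060 - 0.181 = 0.0287P*, so P* = 2.9/0.0287 = 101.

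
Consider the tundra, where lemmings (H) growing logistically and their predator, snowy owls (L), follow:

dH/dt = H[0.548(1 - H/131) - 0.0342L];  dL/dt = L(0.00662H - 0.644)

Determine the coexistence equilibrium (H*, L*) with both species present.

H* ≈ 97.3, L* ≈ 4.12

From dL/dt = 0 with L > 0: 0.00662H* = 0.644, so H* = 97.3.
Substitute into dH/dt = 0: 0.548(1 - 97.3/131) = 0.0342L*.
The bracket is 0.257, giving L* = 0.141/0.0342 = 4.12.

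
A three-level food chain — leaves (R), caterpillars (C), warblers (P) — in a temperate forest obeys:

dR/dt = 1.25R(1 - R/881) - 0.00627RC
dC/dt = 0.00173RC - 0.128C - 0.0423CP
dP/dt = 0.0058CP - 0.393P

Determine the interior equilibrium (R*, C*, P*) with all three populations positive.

From dP/dt = 0: 0.0058C* = 0.393, so C* = 67.8.
From dR/dt = 0: 1.25(1 - R*/881) = 0.00627·67.8, giving R* = 881·(1 - 0.34) = 582.
From dC/dt = 0: 0.00173·582 - 0.128 = 0.0423P*, so P* = 0.878/0.0423 = 20.8.

R* ≈ 582, C* ≈ 67.8, P* ≈ 20.8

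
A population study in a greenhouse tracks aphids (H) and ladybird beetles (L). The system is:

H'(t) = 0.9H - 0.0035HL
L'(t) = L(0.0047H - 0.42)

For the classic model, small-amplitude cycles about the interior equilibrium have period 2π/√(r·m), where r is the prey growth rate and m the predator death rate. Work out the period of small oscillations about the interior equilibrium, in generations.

T ≈ 10.2 generations

Here r = 0.9 and m = 0.42, so r·m = 0.378.
ω = √0.378 = 0.615 per generation, hence T = 2π/ω ≈ 10.2 generations.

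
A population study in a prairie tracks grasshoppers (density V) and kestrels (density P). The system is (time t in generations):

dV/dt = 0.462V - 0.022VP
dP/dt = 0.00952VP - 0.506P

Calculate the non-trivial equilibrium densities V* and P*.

Set dP/dt = 0 with P > 0: 0.00952V - 0.506 = 0, so V* = 0.506/0.00952 = 53.2.
Set dV/dt = 0 with V > 0: 0.462 - 0.022P = 0, so P* = 0.462/0.022 = 21.

V* ≈ 53.2, P* ≈ 21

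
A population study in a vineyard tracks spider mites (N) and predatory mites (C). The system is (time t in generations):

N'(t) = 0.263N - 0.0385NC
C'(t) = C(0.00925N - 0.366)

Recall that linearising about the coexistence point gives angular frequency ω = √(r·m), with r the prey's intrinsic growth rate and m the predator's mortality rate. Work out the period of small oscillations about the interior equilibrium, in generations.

T ≈ 20.3 generations

Here r = 0.263 and m = 0.366, so r·m = 0.0963.
ω = √0.0963 = 0.31 per generation, hence T = 2π/ω ≈ 20.3 generations.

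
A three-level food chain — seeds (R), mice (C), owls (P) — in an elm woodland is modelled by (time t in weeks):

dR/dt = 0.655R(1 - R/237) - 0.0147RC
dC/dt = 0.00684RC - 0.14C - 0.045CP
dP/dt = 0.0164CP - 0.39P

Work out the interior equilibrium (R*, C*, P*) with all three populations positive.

R* ≈ 111, C* ≈ 23.8, P* ≈ 13.7

From dP/dt = 0: 0.0164C* = 0.39, so C* = 23.8.
From dR/dt = 0: 0.655(1 - R*/237) = 0.0147·23.8, giving R* = 237·(1 - 0.534) = 111.
From dC/dt = 0: 0.00684·111 - 0.14 = 0.045P*, so P* = 0.616/0.045 = 13.7.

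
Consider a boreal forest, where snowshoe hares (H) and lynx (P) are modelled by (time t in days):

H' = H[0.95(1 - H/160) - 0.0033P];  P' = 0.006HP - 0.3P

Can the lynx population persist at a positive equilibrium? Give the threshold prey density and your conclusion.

The predator equation gives dP/dt > 0 only when H > 0.3/0.006 = 50.
Without the predator, H → K = 160. Since 160 > 50, the predator can invade and persist.

Threshold H = 50; K > 50, so yes, the predator persists.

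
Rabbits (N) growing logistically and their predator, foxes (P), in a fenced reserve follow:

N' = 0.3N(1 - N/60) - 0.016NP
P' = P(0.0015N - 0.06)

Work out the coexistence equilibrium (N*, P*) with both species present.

N* ≈ 40, P* ≈ 6.25

From dP/dt = 0 with P > 0: 0.0015N* = 0.06, so N* = 40.
Substitute into dN/dt = 0: 0.3(1 - 40/60) = 0.016P*.
The bracket is 0.333, giving P* = 0.1/0.016 = 6.25.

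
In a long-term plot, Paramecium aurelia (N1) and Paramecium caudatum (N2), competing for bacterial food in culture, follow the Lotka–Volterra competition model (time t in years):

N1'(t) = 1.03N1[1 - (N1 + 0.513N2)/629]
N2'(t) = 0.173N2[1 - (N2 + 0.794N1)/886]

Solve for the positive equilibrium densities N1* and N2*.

Setting both brackets to zero gives the nullclines N1 + 0.513N2 = 629 and 0.794N1 + N2 = 886.
Substituting N2 = 886 - 0.794N1 into the first: N1(1 - 0.513·0.794) = 629 - 0.513·886.
So N1* = 174/0.593 = 294, and then N2* = 886 - 0.794·294 = 652.

N1* ≈ 294, N2* ≈ 652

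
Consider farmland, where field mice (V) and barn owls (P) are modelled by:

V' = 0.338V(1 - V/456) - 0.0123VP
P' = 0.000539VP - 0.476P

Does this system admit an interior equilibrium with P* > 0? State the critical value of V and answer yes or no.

Threshold V = 883; K < 883, so no, the predator goes extinct.

The predator equation gives dP/dt > 0 only when V > 0.476/0.000539 = 883.
Without the predator, V → K = 456. Since 456 < 883, the predator cannot invade.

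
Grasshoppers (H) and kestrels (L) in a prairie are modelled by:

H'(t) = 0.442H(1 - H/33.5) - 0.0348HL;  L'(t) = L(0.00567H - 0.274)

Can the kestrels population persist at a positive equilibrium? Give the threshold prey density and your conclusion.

Threshold H = 48.3; K < 48.3, so no, the predator goes extinct.

The predator equation gives dL/dt > 0 only when H > 0.274/0.00567 = 48.3.
Without the predator, H → K = 33.5. Since 33.5 < 48.3, the predator cannot invade.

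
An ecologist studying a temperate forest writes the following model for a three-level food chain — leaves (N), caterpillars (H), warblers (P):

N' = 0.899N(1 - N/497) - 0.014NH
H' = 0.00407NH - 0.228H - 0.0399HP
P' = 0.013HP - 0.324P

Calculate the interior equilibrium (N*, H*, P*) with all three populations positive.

From dP/dt = 0: 0.013H* = 0.324, so H* = 24.9.
From dN/dt = 0: 0.899(1 - N*/497) = 0.014·24.9, giving N* = 497·(1 - 0.388) = 304.
From dH/dt = 0: 0.00407·304 - 0.228 = 0.0399P*, so P* = 1.01/0.0399 = 25.3.

N* ≈ 304, H* ≈ 24.9, P* ≈ 25.3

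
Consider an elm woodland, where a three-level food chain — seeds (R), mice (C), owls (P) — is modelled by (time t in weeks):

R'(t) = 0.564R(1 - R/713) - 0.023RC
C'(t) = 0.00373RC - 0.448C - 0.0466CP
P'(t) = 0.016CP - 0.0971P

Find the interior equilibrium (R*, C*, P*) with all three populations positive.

R* ≈ 537, C* ≈ 6.07, P* ≈ 33.3

From dP/dt = 0: 0.016C* = 0.0971, so C* = 6.07.
From dR/dt = 0: 0.564(1 - R*/713) = 0.023·6.07, giving R* = 713·(1 - 0.247) = 537.
From dC/dt = 0: 0.00373·537 - 0.448 = 0.0466P*, so P* = 1.55/0.0466 = 33.3.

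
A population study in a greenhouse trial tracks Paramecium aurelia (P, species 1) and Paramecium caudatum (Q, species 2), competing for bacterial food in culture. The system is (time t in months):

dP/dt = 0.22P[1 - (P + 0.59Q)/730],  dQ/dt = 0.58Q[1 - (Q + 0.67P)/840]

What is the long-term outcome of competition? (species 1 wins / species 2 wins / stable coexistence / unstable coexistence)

stable coexistence

Compare the nullcline intercepts: K1/α12 = 730/0.59 = 1240 > K2 = 840; K2/α21 = 840/0.67 = 1250 > K1 = 730.
Since both inequalities hold, each species can invade when rare, so the interior equilibrium is stable.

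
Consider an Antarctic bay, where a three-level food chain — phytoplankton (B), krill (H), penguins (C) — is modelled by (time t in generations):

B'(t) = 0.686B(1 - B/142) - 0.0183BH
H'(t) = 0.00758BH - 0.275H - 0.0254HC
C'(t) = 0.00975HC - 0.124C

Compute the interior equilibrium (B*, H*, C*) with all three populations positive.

From dC/dt = 0: 0.00975H* = 0.124, so H* = 12.7.
From dB/dt = 0: 0.686(1 - B*/142) = 0.0183·12.7, giving B* = 142·(1 - 0.339) = 93.8.
From dH/dt = 0: 0.00758·93.8 - 0.275 = 0.0254C*, so C* = 0.436/0.0254 = 17.2.

B* ≈ 93.8, H* ≈ 12.7, C* ≈ 17.2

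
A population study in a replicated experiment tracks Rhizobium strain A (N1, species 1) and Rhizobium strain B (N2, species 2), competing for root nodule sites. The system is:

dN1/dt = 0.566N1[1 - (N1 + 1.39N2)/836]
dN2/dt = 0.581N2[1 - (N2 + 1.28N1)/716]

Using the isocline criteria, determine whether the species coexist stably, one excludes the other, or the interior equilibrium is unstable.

unstable coexistence (outcome depends on initial conditions)

Compare the nullcline intercepts: K1/α12 = 836/1.39 = 601 < K2 = 716; K2/α21 = 716/1.28 = 559 < K1 = 836.
Since both are reversed, neither can invade when rare; the interior point is a saddle.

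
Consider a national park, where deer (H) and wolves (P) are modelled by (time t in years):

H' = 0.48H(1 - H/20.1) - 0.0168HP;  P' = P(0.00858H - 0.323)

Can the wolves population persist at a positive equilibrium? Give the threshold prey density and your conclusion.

The predator equation gives dP/dt > 0 only when H > 0.323/0.00858 = 37.6.
Without the predator, H → K = 20.1. Since 20.1 < 37.6, the predator cannot invade.

Threshold H = 37.6; K < 37.6, so no, the predator goes extinct.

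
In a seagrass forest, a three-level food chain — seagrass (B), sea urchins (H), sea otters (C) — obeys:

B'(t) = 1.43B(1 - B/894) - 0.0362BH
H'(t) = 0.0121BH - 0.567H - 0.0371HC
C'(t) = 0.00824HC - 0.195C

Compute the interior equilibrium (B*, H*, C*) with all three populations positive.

B* ≈ 358, H* ≈ 23.7, C* ≈ 102

From dC/dt = 0: 0.00824H* = 0.195, so H* = 23.7.
From dB/dt = 0: 1.43(1 - B*/894) = 0.0362·23.7, giving B* = 894·(1 - 0.599) = 358.
From dH/dt = 0: 0.0121·358 - 0.567 = 0.0371C*, so C* = 3.77/0.0371 = 102.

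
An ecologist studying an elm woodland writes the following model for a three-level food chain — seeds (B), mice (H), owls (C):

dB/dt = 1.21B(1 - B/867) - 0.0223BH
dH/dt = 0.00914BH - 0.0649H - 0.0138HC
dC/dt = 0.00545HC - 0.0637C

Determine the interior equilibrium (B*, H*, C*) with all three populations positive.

B* ≈ 680, H* ≈ 11.7, C* ≈ 446

From dC/dt = 0: 0.00545H* = 0.0637, so H* = 11.7.
From dB/dt = 0: 1.21(1 - B*/867) = 0.0223·11.7, giving B* = 867·(1 - 0.215) = 680.
From dH/dt = 0: 0.00914·680 - 0.0649 = 0.0138C*, so C* = 6.15/0.0138 = 446.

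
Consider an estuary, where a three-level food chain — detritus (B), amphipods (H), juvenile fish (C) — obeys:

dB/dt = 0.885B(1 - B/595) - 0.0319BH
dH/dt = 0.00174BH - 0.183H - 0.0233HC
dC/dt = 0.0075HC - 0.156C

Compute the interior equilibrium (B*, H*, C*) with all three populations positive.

B* ≈ 149, H* ≈ 20.8, C* ≈ 3.27

From dC/dt = 0: 0.0075H* = 0.156, so H* = 20.8.
From dB/dt = 0: 0.885(1 - B*/595) = 0.0319·20.8, giving B* = 595·(1 - 0.75) = 149.
From dH/dt = 0: 0.00174·149 - 0.183 = 0.0233C*, so C* = 0.0761/0.0233 = 3.27.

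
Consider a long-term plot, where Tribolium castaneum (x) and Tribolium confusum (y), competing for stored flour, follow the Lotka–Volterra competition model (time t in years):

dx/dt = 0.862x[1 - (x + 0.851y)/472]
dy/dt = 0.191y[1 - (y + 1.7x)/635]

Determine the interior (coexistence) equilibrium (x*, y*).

x* ≈ 153, y* ≈ 375

Setting both brackets to zero gives the nullclines x + 0.851y = 472 and 1.7x + y = 635.
Substituting y = 635 - 1.7x into the first: x(1 - 0.851·1.7) = 472 - 0.851·635.
So x* = -68.4/-0.447 = 153, and then y* = 635 - 1.7·153 = 375.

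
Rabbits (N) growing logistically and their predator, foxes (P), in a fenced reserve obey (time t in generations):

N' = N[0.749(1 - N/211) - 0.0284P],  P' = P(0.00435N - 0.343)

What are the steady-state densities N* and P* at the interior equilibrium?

From dP/dt = 0 with P > 0: 0.00435N* = 0.343, so N* = 78.9.
Substitute into dN/dt = 0: 0.749(1 - 78.9/211) = 0.0284P*.
The bracket is 0.626, giving P* = 0.469/0.0284 = 16.5.

N* ≈ 78.9, P* ≈ 16.5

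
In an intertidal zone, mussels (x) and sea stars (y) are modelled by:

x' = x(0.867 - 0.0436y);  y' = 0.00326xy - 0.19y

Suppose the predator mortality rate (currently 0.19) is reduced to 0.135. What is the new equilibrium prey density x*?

x* ≈ 41.4

At the interior fixed point, setting dy/dt = 0 with y > 0 fixes x* = (predator death rate)/(xy coefficient) — independent of the other coefficients.
With the change, x* = 0.135/0.00326 = 41.4; it falls from 58.3.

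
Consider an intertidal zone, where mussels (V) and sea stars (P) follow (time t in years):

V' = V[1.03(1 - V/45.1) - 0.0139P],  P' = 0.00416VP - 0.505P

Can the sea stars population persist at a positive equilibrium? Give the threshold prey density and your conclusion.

Threshold V = 121; K < 121, so no, the predator goes extinct.

The predator equation gives dP/dt > 0 only when V > 0.505/0.00416 = 121.
Without the predator, V → K = 45.1. Since 45.1 < 121, the predator cannot invade.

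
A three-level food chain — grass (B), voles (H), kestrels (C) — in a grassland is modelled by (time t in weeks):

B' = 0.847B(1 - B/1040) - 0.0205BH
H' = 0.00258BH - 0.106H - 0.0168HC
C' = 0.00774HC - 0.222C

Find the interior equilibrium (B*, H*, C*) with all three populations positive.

B* ≈ 318, H* ≈ 28.7, C* ≈ 42.5

From dC/dt = 0: 0.00774H* = 0.222, so H* = 28.7.
From dB/dt = 0: 0.847(1 - B*/1040) = 0.0205·28.7, giving B* = 1040·(1 - 0.694) = 318.
From dH/dt = 0: 0.00258·318 - 0.106 = 0.0168C*, so C* = 0.715/0.0168 = 42.5.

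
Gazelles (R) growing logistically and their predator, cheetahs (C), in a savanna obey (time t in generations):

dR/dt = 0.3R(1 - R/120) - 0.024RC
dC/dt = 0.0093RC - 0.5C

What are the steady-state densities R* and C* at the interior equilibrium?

R* ≈ 53.8, C* ≈ 6.9

From dC/dt = 0 with C > 0: 0.0093R* = 0.5, so R* = 53.8.
Substitute into dR/dt = 0: 0.3(1 - 53.8/120) = 0.024C*.
The bracket is 0.552, giving C* = 0.166/0.024 = 6.9.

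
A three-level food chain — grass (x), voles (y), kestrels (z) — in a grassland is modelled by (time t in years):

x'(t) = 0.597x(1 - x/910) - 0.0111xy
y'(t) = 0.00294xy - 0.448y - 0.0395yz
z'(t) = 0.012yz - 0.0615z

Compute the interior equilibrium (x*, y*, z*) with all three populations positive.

From dz/dt = 0: 0.012y* = 0.0615, so y* = 5.12.
From dx/dt = 0: 0.597(1 - x*/910) = 0.0111·5.12, giving x* = 910·(1 - 0.0953) = 823.
From dy/dt = 0: 0.00294·823 - 0.448 = 0.0395z*, so z* = 1.97/0.0395 = 49.9.

x* ≈ 823, y* ≈ 5.12, z* ≈ 49.9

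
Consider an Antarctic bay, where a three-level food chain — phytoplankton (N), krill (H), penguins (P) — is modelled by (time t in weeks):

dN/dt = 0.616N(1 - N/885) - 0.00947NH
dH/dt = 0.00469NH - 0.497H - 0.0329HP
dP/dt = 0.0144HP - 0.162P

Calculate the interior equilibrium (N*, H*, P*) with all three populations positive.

N* ≈ 732, H* ≈ 11.2, P* ≈ 89.2

From dP/dt = 0: 0.0144H* = 0.162, so H* = 11.2.
From dN/dt = 0: 0.616(1 - N*/885) = 0.00947·11.2, giving N* = 885·(1 - 0.173) = 732.
From dH/dt = 0: 0.00469·732 - 0.497 = 0.0329P*, so P* = 2.94/0.0329 = 89.2.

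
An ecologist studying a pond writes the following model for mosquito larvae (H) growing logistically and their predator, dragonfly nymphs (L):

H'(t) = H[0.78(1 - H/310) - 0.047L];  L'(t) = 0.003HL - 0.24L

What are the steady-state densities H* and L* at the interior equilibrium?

H* ≈ 80, L* ≈ 12.3

From dL/dt = 0 with L > 0: 0.003H* = 0.24, so H* = 80.
Substitute into dH/dt = 0: 0.78(1 - 80/310) = 0.047L*.
The bracket is 0.742, giving L* = 0.579/0.047 = 12.3.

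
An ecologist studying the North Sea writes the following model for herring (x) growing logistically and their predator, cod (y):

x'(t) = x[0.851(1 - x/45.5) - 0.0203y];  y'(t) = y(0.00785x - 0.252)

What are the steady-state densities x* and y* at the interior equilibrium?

From dy/dt = 0 with y > 0: 0.00785x* = 0.252, so x* = 32.1.
Substitute into dx/dt = 0: 0.851(1 - 32.1/45.5) = 0.0203y*.
The bracket is 0.294, giving y* = 0.251/0.0203 = 12.3.

x* ≈ 32.1, y* ≈ 12.3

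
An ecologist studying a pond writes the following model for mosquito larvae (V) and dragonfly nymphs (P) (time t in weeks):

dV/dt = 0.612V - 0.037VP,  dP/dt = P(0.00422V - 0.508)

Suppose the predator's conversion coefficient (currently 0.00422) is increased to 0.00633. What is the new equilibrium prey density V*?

At the interior fixed point, setting dP/dt = 0 with P > 0 fixes V* = (predator death rate)/(VP coefficient) — independent of the other coefficients.
With the change, V* = 0.508/0.00633 = 80.3; it falls from 120.

V* ≈ 80.3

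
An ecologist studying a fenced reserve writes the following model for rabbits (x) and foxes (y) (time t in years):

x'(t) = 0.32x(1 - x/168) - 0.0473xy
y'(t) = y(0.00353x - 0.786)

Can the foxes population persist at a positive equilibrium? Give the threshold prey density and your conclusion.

Threshold x = 223; K < 223, so no, the predator goes extinct.

The predator equation gives dy/dt > 0 only when x > 0.786/0.00353 = 223.
Without the predator, x → K = 168. Since 168 < 223, the predator cannot invade.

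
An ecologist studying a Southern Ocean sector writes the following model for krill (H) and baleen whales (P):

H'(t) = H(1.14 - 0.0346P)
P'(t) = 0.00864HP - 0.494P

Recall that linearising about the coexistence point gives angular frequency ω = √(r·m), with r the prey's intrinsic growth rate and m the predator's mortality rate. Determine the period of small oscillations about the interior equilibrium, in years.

T ≈ 8.37 years

Here r = 1.14 and m = 0.494, so r·m = 0.563.
ω = √0.563 = 0.75 per year, hence T = 2π/ω ≈ 8.37 years.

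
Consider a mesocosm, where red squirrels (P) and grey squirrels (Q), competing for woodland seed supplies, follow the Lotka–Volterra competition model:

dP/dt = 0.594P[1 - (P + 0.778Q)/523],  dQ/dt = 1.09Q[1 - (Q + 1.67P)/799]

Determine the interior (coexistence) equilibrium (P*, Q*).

P* ≈ 330, Q* ≈ 249

Setting both brackets to zero gives the nullclines P + 0.778Q = 523 and 1.67P + Q = 799.
Substituting Q = 799 - 1.67P into the first: P(1 - 0.778·1.67) = 523 - 0.778·799.
So P* = -98.6/-0.299 = 330, and then Q* = 799 - 1.67·330 = 249.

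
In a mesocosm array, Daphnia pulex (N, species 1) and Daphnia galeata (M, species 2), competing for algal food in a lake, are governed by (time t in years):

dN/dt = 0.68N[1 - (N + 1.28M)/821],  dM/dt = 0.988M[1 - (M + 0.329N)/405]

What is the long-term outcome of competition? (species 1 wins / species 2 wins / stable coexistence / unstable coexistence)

stable coexistence

Compare the nullcline intercepts: K1/α12 = 821/1.28 = 641 > K2 = 405; K2/α21 = 405/0.329 = 1230 > K1 = 821.
Since both inequalities hold, each species can invade when rare, so the interior equilibrium is stable.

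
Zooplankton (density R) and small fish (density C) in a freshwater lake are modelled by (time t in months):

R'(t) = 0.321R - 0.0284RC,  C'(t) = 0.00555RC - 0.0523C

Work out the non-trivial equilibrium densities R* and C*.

Set dC/dt = 0 with C > 0: 0.00555R - 0.0523 = 0, so R* = 0.0523/0.00555 = 9.42.
Set dR/dt = 0 with R > 0: 0.321 - 0.0284C = 0, so C* = 0.321/0.0284 = 11.3.

R* ≈ 9.42, C* ≈ 11.3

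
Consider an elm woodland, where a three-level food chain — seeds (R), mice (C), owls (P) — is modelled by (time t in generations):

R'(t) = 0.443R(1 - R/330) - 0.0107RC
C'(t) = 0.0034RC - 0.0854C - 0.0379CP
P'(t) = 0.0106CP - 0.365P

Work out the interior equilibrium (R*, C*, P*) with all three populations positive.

From dP/dt = 0: 0.0106C* = 0.365, so C* = 34.4.
From dR/dt = 0: 0.443(1 - R*/330) = 0.0107·34.4, giving R* = 330·(1 - 0.832) = 55.5.
From dC/dt = 0: 0.0034·55.5 - 0.0854 = 0.0379P*, so P* = 0.103/0.0379 = 2.73.

R* ≈ 55.5, C* ≈ 34.4, P* ≈ 2.73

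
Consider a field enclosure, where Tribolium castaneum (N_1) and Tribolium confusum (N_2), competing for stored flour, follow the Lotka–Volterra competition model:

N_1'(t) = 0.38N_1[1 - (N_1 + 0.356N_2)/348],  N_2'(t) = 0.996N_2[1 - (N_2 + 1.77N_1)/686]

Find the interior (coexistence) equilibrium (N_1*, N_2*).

Setting both brackets to zero gives the nullclines N_1 + 0.356N_2 = 348 and 1.77N_1 + N_2 = 686.
Substituting N_2 = 686 - 1.77N_1 into the first: N_1(1 - 0.356·1.77) = 348 - 0.356·686.
So N_1* = 104/0.37 = 281, and then N_2* = 686 - 1.77·281 = 189.

N_1* ≈ 281, N_2* ≈ 189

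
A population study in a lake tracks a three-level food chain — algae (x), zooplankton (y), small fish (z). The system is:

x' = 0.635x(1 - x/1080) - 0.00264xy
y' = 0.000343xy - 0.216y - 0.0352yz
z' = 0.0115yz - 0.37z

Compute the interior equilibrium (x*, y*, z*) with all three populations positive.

x* ≈ 936, y* ≈ 32.2, z* ≈ 2.98

From dz/dt = 0: 0.0115y* = 0.37, so y* = 32.2.
From dx/dt = 0: 0.635(1 - x*/1080) = 0.00264·32.2, giving x* = 1080·(1 - 0.134) = 936.
From dy/dt = 0: 0.000343·936 - 0.216 = 0.0352z*, so z* = 0.105/0.0352 = 2.98.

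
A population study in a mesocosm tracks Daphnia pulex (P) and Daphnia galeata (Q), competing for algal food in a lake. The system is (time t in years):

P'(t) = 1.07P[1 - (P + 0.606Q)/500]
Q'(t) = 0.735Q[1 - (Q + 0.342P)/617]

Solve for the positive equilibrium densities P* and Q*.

Setting both brackets to zero gives the nullclines P + 0.606Q = 500 and 0.342P + Q = 617.
Substituting Q = 617 - 0.342P into the first: P(1 - 0.606·0.342) = 500 - 0.606·617.
So P* = 126/0.793 = 159, and then Q* = 617 - 0.342·159 = 563.

P* ≈ 159, Q* ≈ 563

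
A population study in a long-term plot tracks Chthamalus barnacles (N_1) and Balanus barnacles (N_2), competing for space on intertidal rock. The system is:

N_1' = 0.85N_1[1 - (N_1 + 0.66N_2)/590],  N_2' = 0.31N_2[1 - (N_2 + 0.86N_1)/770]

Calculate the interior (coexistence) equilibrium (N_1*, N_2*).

Setting both brackets to zero gives the nullclines N_1 + 0.66N_2 = 590 and 0.86N_1 + N_2 = 770.
Substituting N_2 = 770 - 0.86N_1 into the first: N_1(1 - 0.66·0.86) = 590 - 0.66·770.
So N_1* = 81.8/0.432 = 189, and then N_2* = 770 - 0.86·189 = 607.

N_1* ≈ 189, N_2* ≈ 607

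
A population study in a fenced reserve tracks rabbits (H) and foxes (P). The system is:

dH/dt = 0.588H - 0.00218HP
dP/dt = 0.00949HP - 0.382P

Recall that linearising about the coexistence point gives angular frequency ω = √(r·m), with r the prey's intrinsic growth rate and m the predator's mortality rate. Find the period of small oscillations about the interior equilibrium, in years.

Here r = 0.588 and m = 0.382, so r·m = 0.225.
ω = √0.225 = 0.474 per year, hence T = 2π/ω ≈ 13.3 years.

T ≈ 13.3 years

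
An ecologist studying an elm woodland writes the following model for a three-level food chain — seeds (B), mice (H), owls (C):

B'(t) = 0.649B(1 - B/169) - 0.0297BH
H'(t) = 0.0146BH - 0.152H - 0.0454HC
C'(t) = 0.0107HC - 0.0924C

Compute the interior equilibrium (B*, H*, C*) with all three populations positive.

From dC/dt = 0: 0.0107H* = 0.0924, so H* = 8.64.
From dB/dt = 0: 0.649(1 - B*/169) = 0.0297·8.64, giving B* = 169·(1 - 0.395) = 102.
From dH/dt = 0: 0.0146·102 - 0.152 = 0.0454C*, so C* = 1.34/0.0454 = 29.5.

B* ≈ 102, H* ≈ 8.64, C* ≈ 29.5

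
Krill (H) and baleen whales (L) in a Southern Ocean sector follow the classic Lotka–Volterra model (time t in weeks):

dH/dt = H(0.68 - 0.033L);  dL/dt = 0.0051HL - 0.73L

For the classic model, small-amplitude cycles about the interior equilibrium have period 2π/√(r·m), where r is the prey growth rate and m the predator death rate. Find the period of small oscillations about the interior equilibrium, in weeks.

T ≈ 8.92 weeks

Here r = 0.68 and m = 0.73, so r·m = 0.496.
ω = √0.496 = 0.705 per week, hence T = 2π/ω ≈ 8.92 weeks.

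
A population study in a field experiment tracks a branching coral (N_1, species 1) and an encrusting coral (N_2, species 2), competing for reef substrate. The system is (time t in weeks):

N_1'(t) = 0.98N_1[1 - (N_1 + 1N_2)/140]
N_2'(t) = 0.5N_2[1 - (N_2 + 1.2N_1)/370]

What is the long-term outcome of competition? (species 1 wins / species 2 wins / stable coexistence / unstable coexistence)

Compare the nullcline intercepts: K1/α12 = 140/1 = 140 < K2 = 370; K2/α21 = 370/1.2 = 308 > K1 = 140.
Since the inequalities point opposite ways, species 2 can invade but species 1 cannot.

species 2 excludes species 1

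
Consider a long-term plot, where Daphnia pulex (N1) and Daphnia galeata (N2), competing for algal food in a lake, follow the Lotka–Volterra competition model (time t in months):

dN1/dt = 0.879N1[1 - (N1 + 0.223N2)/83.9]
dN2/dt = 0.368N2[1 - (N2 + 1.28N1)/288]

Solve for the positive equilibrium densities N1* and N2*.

N1* ≈ 27.5, N2* ≈ 253

Setting both brackets to zero gives the nullclines N1 + 0.223N2 = 83.9 and 1.28N1 + N2 = 288.
Substituting N2 = 288 - 1.28N1 into the first: N1(1 - 0.223·1.28) = 83.9 - 0.223·288.
So N1* = 19.7/0.715 = 27.5, and then N2* = 288 - 1.28·27.5 = 253.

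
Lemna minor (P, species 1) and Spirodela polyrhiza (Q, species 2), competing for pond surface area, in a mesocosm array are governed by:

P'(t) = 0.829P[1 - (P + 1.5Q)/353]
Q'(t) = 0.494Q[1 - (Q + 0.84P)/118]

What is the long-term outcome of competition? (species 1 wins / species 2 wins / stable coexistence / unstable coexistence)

species 1 excludes species 2

Compare the nullcline intercepts: K1/α12 = 353/1.5 = 235 > K2 = 118; K2/α21 = 118/0.84 = 140 < K1 = 353.
Since the inequalities point opposite ways, species 1 can invade but species 2 cannot.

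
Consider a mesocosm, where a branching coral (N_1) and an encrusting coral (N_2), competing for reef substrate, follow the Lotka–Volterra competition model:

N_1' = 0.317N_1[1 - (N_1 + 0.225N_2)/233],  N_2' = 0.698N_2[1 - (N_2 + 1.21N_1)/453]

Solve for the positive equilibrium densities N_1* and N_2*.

N_1* ≈ 180, N_2* ≈ 235

Setting both brackets to zero gives the nullclines N_1 + 0.225N_2 = 233 and 1.21N_1 + N_2 = 453.
Substituting N_2 = 453 - 1.21N_1 into the first: N_1(1 - 0.225·1.21) = 233 - 0.225·453.
So N_1* = 131/0.728 = 180, and then N_2* = 453 - 1.21·180 = 235.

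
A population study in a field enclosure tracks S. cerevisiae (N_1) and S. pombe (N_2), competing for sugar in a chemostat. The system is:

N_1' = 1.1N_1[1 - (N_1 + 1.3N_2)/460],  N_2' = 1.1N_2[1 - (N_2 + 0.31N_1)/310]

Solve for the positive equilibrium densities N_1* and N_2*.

Setting both brackets to zero gives the nullclines N_1 + 1.3N_2 = 460 and 0.31N_1 + N_2 = 310.
Substituting N_2 = 310 - 0.31N_1 into the first: N_1(1 - 1.3·0.31) = 460 - 1.3·310.
So N_1* = 57/0.597 = 95.5, and then N_2* = 310 - 0.31·95.5 = 280.

N_1* ≈ 95.5, N_2* ≈ 280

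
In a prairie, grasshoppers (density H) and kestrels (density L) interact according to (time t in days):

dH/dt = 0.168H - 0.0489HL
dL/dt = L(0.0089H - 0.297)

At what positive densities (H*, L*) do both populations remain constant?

Set dL/dt = 0 with L > 0: 0.0089H - 0.297 = 0, so H* = 0.297/0.0089 = 33.4.
Set dH/dt = 0 with H > 0: 0.168 - 0.0489L = 0, so L* = 0.168/0.0489 = 3.44.

H* ≈ 33.4, L* ≈ 3.44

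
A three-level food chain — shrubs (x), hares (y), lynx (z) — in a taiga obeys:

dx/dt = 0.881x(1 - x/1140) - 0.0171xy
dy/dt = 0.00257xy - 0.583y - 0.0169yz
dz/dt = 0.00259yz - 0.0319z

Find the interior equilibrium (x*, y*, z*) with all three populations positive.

x* ≈ 867, y* ≈ 12.3, z* ≈ 97.4

From dz/dt = 0: 0.00259y* = 0.0319, so y* = 12.3.
From dx/dt = 0: 0.881(1 - x*/1140) = 0.0171·12.3, giving x* = 1140·(1 - 0.239) = 867.
From dy/dt = 0: 0.00257·867 - 0.583 = 0.0169z*, so z* = 1.65/0.0169 = 97.4.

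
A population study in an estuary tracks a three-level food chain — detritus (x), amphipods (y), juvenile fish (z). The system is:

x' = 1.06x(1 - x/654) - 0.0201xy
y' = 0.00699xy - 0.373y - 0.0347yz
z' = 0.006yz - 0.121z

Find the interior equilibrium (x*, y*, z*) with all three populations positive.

From dz/dt = 0: 0.006y* = 0.121, so y* = 20.2.
From dx/dt = 0: 1.06(1 - x*/654) = 0.0201·20.2, giving x* = 654·(1 - 0.382) = 404.
From dy/dt = 0: 0.00699·404 - 0.373 = 0.0347z*, so z* = 2.45/0.0347 = 70.6.

x* ≈ 404, y* ≈ 20.2, z* ≈ 70.6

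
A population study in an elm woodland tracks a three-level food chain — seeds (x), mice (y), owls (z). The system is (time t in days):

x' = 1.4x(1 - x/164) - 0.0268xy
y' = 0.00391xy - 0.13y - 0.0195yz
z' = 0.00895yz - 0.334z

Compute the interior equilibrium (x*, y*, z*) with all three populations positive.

x* ≈ 46.8, y* ≈ 37.3, z* ≈ 2.73

From dz/dt = 0: 0.00895y* = 0.334, so y* = 37.3.
From dx/dt = 0: 1.4(1 - x*/164) = 0.0268·37.3, giving x* = 164·(1 - 0.714) = 46.8.
From dy/dt = 0: 0.00391·46.8 - 0.13 = 0.0195z*, so z* = 0.0532/0.0195 = 2.73.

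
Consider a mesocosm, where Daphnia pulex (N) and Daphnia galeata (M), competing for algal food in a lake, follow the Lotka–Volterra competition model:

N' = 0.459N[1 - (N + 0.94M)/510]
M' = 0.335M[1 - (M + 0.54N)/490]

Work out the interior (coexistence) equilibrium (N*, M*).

Setting both brackets to zero gives the nullclines N + 0.94M = 510 and 0.54N + M = 490.
Substituting M = 490 - 0.54N into the first: N(1 - 0.94·0.54) = 510 - 0.94·490.
So N* = 49.4/0.492 = 100, and then M* = 490 - 0.54·100 = 436.

N* ≈ 100, M* ≈ 436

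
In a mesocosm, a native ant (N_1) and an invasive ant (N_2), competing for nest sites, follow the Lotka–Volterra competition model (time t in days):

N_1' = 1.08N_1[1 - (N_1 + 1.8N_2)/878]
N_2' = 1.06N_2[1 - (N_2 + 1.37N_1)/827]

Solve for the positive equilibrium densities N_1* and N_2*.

N_1* ≈ 417, N_2* ≈ 256

Setting both brackets to zero gives the nullclines N_1 + 1.8N_2 = 878 and 1.37N_1 + N_2 = 827.
Substituting N_2 = 827 - 1.37N_1 into the first: N_1(1 - 1.8·1.37) = 878 - 1.8·827.
So N_1* = -611/-1.47 = 417, and then N_2* = 827 - 1.37·417 = 256.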